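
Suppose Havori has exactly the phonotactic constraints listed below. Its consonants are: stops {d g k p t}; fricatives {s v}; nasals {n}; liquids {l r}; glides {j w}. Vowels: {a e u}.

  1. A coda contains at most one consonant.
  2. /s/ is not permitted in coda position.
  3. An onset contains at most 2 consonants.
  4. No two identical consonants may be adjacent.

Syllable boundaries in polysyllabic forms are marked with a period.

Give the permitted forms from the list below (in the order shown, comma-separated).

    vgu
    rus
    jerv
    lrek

vgu, lrek

vgu — σ1 onset /vg/ (2C), coda /∅/ ok → permitted
rus — violates constraint 2: syllable 1 coda contains /s/ → not permitted
jerv — violates constraint 1: syllable 1 coda /rv/ has 2 consonants (> 1) → not permitted
lrek — σ1 onset /lr/ (2C), coda /k/ ok → permitted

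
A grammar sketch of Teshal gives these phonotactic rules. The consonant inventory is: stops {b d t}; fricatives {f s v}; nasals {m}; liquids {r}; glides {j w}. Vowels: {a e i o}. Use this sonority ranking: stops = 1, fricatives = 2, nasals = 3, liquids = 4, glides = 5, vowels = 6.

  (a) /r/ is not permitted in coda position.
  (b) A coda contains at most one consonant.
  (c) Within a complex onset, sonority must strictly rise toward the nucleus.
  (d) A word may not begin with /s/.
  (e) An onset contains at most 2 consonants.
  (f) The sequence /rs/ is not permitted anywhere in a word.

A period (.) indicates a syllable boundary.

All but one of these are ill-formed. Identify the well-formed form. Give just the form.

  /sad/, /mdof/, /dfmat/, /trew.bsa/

/sad/ — violates constraint (d): word begins with /s/ → ill-formed
/mdof/ — violates constraint (c): syllable 1 onset /md/: /m/ (nasal, 3) → /d/ (stop, 1) does not rise → ill-formed
/dfmat/ — violates constraint (e): syllable 1 onset /dfm/ has 3 consonants (> 2) → ill-formed
/trew.bsa/ — σ1 onset /tr/ (1→4 rises), coda /w/ ok; σ2 onset /bs/ (1→2 rises), coda /∅/ ok → well-formed

/trew.bsa/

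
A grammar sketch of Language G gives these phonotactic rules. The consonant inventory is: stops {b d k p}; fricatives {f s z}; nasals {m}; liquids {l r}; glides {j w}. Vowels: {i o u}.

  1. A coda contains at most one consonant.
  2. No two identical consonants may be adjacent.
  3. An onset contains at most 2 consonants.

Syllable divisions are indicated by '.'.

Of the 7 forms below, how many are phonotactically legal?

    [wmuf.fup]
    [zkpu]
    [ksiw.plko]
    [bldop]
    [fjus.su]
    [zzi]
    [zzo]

[wmuf.fup] — violates constraint 2: adjacent identical consonants /ff/ → phonotactically illegal
[zkpu] — violates constraint 3: syllable 1 onset /zkp/ has 3 consonants (> 2) → phonotactically illegal
[ksiw.plko] — violates constraint 3: syllable 2 onset /plk/ has 3 consonants (> 2) → phonotactically illegal
[bldop] — violates constraint 3: syllable 1 onset /bld/ has 3 consonants (> 2) → phonotactically illegal
[fjus.su] — violates constraint 2: adjacent identical consonants /ss/ → phonotactically illegal
[zzi] — violates constraint 2: adjacent identical consonants /zz/ → phonotactically illegal
[zzo] — violates constraint 2: adjacent identical consonants /zz/ → phonotactically illegal
No form is phonotactically legal → 0.

0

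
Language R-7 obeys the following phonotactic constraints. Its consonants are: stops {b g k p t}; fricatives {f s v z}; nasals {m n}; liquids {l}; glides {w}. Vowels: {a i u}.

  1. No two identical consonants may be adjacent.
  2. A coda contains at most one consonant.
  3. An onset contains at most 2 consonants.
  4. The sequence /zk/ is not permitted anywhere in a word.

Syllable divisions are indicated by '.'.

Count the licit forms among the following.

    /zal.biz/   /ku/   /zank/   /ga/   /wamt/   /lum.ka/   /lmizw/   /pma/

5

/zal.biz/ — σ1 onset /z/, coda /l/ ok; σ2 onset /b/, coda /z/ ok → licit
/ku/ — σ1 onset /k/, coda /∅/ ok → licit
/zank/ — violates constraint 2: syllable 1 coda /nk/ has 2 consonants (> 1) → illicit
/ga/ — σ1 onset /g/, coda /∅/ ok → licit
/wamt/ — violates constraint 2: syllable 1 coda /mt/ has 2 consonants (> 1) → illicit
/lum.ka/ — σ1 onset /l/, coda /m/ ok; σ2 onset /k/, coda /∅/ ok → licit
/lmizw/ — violates constraint 2: syllable 1 coda /zw/ has 2 consonants (> 1) → illicit
/pma/ — σ1 onset /pm/ (2C), coda /∅/ ok → licit
Licit: /zal.biz/, /ku/, /ga/, /lum.ka/, /pma/ → 5.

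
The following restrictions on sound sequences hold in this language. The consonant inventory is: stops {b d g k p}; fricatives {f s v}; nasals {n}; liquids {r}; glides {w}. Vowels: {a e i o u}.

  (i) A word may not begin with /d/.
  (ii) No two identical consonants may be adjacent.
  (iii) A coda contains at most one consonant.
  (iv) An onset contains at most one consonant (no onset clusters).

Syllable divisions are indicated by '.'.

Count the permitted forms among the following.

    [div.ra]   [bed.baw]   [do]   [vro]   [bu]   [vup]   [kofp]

[div.ra] — violates constraint (i): word begins with /d/ → not permitted
[bed.baw] — σ1 onset /b/, coda /d/ ok; σ2 onset /b/, coda /w/ ok → permitted
[do] — violates constraint (i): word begins with /d/ → not permitted
[vro] — violates constraint (iv): syllable 1 onset /vr/ has 2 consonants (> 1) → not permitted
[bu] — σ1 onset /b/, coda /∅/ ok → permitted
[vup] — σ1 onset /v/, coda /p/ ok → permitted
[kofp] — violates constraint (iii): syllable 1 coda /fp/ has 2 consonants (> 1) → not permitted
Permitted: [bed.baw], [bu], [vup] → 3.

3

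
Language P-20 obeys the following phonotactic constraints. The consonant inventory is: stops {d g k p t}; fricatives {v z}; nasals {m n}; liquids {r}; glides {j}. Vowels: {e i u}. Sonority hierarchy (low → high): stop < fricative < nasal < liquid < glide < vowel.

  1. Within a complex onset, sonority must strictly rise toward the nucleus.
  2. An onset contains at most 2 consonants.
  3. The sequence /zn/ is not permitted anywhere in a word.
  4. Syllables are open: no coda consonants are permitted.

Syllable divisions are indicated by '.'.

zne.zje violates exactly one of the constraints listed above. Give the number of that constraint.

3

zne.zje: contains banned sequence /zn/.
This is a violation of constraint 3: "The sequence /zn/ is not permitted anywhere in a word."
The remaining constraints (1, 2, 4) are satisfied.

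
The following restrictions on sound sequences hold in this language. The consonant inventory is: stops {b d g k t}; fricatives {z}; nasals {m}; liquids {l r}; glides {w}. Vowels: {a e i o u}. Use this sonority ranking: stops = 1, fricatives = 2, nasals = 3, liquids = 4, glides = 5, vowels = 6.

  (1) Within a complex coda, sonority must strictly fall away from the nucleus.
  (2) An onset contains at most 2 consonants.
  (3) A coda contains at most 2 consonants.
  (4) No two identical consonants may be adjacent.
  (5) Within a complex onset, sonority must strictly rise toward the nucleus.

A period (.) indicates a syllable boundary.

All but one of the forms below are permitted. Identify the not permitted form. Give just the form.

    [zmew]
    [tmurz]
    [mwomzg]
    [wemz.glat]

[mwomzg]

[zmew] — σ1 onset /zm/ (2→3 rises), coda /w/ ok → permitted
[tmurz] — σ1 onset /tm/ (1→3 rises), coda /rz/ (4→2 falls) ok → permitted
[mwomzg] — violates constraint 3: syllable 1 coda /mzg/ has 3 consonants (> 2) → not permitted
[wemz.glat] — σ1 onset /w/, coda /mz/ (3→2 falls) ok; σ2 onset /gl/ (1→4 rises), coda /t/ ok → permitted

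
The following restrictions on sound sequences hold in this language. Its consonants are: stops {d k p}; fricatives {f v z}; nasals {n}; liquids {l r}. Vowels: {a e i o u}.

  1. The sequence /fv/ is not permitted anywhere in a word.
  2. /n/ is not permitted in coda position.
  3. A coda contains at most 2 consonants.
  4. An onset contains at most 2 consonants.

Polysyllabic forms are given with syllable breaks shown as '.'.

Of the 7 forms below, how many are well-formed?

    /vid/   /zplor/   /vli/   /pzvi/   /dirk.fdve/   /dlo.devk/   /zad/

/vid/ — σ1 onset /v/, coda /d/ ok → well-formed
/zplor/ — violates constraint 4: syllable 1 onset /zpl/ has 3 consonants (> 2) → ill-formed
/vli/ — σ1 onset /vl/ (2C), coda /∅/ ok → well-formed
/pzvi/ — violates constraint 4: syllable 1 onset /pzv/ has 3 consonants (> 2) → ill-formed
/dirk.fdve/ — violates constraint 4: syllable 2 onset /fdv/ has 3 consonants (> 2) → ill-formed
/dlo.devk/ — σ1 onset /dl/ (2C), coda /∅/ ok; σ2 onset /d/, coda /vk/ (2C) ok → well-formed
/zad/ — σ1 onset /z/, coda /d/ ok → well-formed
Well-formed: /vid/, /vli/, /dlo.devk/, /zad/ → 4.

4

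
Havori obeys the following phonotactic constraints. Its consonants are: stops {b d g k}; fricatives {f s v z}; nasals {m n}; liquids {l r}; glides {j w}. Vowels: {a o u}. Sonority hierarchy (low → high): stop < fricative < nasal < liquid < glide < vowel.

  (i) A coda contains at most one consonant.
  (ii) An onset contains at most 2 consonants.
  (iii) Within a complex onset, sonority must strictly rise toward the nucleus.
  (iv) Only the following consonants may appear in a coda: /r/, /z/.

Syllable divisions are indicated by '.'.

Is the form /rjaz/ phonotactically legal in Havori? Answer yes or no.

/rjaz/ — σ1 onset /rj/ (4→5 rises), coda /z/ ok → phonotactically legal

yes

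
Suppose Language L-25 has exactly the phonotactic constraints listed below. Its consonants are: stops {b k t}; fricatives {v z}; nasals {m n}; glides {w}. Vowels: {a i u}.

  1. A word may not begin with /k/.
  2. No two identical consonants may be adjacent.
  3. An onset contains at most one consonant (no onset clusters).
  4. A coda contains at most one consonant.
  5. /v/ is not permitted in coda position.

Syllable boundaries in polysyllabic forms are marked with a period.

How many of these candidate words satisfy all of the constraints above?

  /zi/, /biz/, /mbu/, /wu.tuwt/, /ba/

/zi/ — σ1 onset /z/, coda /∅/ ok → licit
/biz/ — σ1 onset /b/, coda /z/ ok → licit
/mbu/ — violates constraint 3: syllable 1 onset /mb/ has 2 consonants (> 1) → illicit
/wu.tuwt/ — violates constraint 4: syllable 2 coda /wt/ has 2 consonants (> 1) → illicit
/ba/ — σ1 onset /b/, coda /∅/ ok → licit
Licit: /zi/, /biz/, /ba/ → 3.

3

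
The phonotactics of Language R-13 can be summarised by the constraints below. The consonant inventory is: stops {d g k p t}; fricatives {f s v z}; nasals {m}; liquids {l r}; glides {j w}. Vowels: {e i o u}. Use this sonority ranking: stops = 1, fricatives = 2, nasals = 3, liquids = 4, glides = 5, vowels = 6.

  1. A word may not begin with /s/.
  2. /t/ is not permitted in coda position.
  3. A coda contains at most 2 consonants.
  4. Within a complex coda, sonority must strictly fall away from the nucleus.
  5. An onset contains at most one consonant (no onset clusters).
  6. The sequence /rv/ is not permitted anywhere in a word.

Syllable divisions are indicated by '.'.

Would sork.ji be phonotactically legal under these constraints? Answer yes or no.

sork.ji — violates constraint 1: word begins with /s/ → phonotactically illegal

no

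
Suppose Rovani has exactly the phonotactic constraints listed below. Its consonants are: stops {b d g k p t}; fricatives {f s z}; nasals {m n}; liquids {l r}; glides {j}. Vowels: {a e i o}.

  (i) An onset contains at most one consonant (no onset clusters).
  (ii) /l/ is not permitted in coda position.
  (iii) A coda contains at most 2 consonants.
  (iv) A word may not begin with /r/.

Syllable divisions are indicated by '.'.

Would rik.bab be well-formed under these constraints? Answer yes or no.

no

rik.bab — violates constraint (iv): word begins with /r/ → ill-formed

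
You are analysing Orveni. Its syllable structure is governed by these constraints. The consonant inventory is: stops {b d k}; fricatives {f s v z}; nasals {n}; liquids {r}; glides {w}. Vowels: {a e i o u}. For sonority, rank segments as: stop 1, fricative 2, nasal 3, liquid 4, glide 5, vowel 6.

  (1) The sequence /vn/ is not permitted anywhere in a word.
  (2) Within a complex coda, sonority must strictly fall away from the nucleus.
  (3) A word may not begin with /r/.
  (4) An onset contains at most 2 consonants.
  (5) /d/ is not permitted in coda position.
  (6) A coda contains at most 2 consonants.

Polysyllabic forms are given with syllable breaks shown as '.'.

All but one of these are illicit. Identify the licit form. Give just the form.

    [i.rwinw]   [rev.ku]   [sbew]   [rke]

[i.rwinw] — violates constraint 2: syllable 2 coda /nw/: /n/ (nasal, 3) → /w/ (glide, 5) does not fall → illicit
[rev.ku] — violates constraint 3: word begins with /r/ → illicit
[sbew] — σ1 onset /sb/ (2C), coda /w/ ok → licit
[rke] — violates constraint 3: word begins with /r/ → illicit

[sbew]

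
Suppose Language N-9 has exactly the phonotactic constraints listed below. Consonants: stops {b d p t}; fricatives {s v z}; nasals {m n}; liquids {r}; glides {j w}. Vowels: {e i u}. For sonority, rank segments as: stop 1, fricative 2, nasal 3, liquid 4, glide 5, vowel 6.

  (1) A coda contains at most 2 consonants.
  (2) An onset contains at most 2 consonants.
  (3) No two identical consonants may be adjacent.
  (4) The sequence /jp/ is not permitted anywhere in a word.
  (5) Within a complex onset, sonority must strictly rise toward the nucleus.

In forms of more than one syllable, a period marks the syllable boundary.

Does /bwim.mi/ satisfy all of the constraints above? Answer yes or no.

/bwim.mi/ — violates constraint 3: adjacent identical consonants /mm/ → not permitted

no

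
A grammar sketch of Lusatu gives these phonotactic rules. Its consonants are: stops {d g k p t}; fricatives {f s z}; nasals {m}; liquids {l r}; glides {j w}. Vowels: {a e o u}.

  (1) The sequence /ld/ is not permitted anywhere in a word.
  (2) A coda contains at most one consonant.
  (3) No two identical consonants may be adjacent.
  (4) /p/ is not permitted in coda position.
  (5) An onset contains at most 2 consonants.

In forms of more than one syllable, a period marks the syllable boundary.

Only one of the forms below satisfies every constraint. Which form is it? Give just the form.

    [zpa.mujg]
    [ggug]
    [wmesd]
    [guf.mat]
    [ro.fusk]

[zpa.mujg] — violates constraint 2: syllable 2 coda /jg/ has 2 consonants (> 1) → not permitted
[ggug] — violates constraint 3: adjacent identical consonants /gg/ → not permitted
[wmesd] — violates constraint 2: syllable 1 coda /sd/ has 2 consonants (> 1) → not permitted
[guf.mat] — σ1 onset /g/, coda /f/ ok; σ2 onset /m/, coda /t/ ok → permitted
[ro.fusk] — violates constraint 2: syllable 2 coda /sk/ has 2 consonants (> 1) → not permitted

[guf.mat]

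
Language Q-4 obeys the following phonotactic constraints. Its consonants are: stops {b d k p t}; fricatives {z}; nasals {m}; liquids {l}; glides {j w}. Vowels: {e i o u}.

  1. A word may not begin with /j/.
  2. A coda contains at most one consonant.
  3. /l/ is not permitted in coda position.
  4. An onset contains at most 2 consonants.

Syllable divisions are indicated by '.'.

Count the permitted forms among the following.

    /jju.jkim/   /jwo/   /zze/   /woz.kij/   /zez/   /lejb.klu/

/jju.jkim/ — violates constraint 1: word begins with /j/ → not permitted
/jwo/ — violates constraint 1: word begins with /j/ → not permitted
/zze/ — σ1 onset /zz/ (2C), coda /∅/ ok → permitted
/woz.kij/ — σ1 onset /w/, coda /z/ ok; σ2 onset /k/, coda /j/ ok → permitted
/zez/ — σ1 onset /z/, coda /z/ ok → permitted
/lejb.klu/ — violates constraint 2: syllable 1 coda /jb/ has 2 consonants (> 1) → not permitted
Permitted: /zze/, /woz.kij/, /zez/ → 3.

3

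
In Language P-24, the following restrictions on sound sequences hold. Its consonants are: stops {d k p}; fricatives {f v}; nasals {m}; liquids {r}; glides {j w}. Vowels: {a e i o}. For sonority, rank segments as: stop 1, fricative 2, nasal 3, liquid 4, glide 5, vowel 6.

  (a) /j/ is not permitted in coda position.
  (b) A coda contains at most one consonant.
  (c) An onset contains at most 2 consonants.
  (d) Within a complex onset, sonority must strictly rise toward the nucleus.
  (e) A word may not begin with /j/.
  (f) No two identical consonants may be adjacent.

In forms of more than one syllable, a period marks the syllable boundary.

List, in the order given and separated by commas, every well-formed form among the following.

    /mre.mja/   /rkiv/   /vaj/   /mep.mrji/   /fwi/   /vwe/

/mre.mja/, /fwi/, /vwe/

/mre.mja/ — σ1 onset /mr/ (3→4 rises), coda /∅/ ok; σ2 onset /mj/ (3→5 rises), coda /∅/ ok → well-formed
/rkiv/ — violates constraint (d): syllable 1 onset /rk/: /r/ (liquid, 4) → /k/ (stop, 1) does not rise → ill-formed
/vaj/ — violates constraint (a): syllable 1 coda contains /j/ → ill-formed
/mep.mrji/ — violates constraint (c): syllable 2 onset /mrj/ has 3 consonants (> 2) → ill-formed
/fwi/ — σ1 onset /fw/ (2→5 rises), coda /∅/ ok → well-formed
/vwe/ — σ1 onset /vw/ (2→5 rises), coda /∅/ ok → well-formed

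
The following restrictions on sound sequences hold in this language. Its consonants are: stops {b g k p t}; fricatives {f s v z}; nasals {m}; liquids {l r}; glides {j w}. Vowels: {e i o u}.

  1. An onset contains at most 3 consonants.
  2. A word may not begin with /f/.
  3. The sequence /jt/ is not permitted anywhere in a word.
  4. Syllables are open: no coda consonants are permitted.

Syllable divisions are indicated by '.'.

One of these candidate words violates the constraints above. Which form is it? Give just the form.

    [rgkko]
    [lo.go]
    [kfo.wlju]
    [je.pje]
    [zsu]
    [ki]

[rgkko] — violates constraint 1: syllable 1 onset /rgkk/ has 4 consonants (> 3) → not permitted
[lo.go] — σ1 onset /l/, coda /∅/ ok; σ2 onset /g/, coda /∅/ ok → permitted
[kfo.wlju] — σ1 onset /kf/ (2C), coda /∅/ ok; σ2 onset /wlj/ (3C), coda /∅/ ok → permitted
[je.pje] — σ1 onset /j/, coda /∅/ ok; σ2 onset /pj/ (2C), coda /∅/ ok → permitted
[zsu] — σ1 onset /zs/ (2C), coda /∅/ ok → permitted
[ki] — σ1 onset /k/, coda /∅/ ok → permitted

[rgkko]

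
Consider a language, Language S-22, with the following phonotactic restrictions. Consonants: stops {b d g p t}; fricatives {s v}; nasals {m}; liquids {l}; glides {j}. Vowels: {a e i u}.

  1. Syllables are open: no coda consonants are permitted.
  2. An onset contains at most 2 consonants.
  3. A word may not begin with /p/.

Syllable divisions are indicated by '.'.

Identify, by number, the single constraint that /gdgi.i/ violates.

/gdgi.i/: syllable 1 onset /gdg/ has 3 consonants (> 2).
This is a violation of constraint 2: "An onset contains at most 2 consonants."
The remaining constraints (1, 3) are satisfied.

2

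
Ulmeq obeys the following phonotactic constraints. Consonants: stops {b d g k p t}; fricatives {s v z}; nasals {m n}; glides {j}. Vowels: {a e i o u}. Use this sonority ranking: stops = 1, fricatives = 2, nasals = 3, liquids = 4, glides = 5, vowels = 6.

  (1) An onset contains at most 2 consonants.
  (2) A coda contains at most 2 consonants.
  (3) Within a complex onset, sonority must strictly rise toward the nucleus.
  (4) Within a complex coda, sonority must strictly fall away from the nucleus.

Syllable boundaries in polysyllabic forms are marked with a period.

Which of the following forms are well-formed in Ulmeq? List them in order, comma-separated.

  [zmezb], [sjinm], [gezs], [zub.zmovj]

[zmezb] — σ1 onset /zm/ (2→3 rises), coda /zb/ (2→1 falls) ok → well-formed
[sjinm] — violates constraint 4: syllable 1 coda /nm/: /n/ (nasal, 3) → /m/ (nasal, 3) does not fall → ill-formed
[gezs] — violates constraint 4: syllable 1 coda /zs/: /z/ (fricative, 2) → /s/ (fricative, 2) does not fall → ill-formed
[zub.zmovj] — violates constraint 4: syllable 2 coda /vj/: /v/ (fricative, 2) → /j/ (glide, 5) does not fall → ill-formed

[zmezb]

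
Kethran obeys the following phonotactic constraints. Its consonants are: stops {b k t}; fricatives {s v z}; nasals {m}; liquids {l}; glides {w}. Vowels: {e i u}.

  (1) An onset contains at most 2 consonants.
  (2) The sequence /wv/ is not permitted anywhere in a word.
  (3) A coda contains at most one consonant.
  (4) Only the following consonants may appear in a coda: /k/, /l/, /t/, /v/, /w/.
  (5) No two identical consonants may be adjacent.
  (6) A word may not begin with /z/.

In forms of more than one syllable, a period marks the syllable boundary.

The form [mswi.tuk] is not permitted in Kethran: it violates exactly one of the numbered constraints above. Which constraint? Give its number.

1

[mswi.tuk]: syllable 1 onset /msw/ has 3 consonants (> 2).
This is a violation of constraint 1: "An onset contains at most 2 consonants."
The remaining constraints (2, 3, 4, 5, 6) are satisfied.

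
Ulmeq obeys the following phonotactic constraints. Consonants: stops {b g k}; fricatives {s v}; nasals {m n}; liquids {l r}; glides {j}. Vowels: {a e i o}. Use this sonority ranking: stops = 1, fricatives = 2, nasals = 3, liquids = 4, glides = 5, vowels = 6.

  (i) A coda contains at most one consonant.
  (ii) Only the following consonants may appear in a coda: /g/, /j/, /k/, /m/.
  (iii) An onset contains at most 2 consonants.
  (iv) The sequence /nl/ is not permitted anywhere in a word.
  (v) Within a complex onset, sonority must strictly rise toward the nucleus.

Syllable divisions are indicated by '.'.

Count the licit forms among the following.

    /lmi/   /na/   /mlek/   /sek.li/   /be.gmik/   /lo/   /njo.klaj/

6

/lmi/ — violates constraint (v): syllable 1 onset /lm/: /l/ (liquid, 4) → /m/ (nasal, 3) does not rise → illicit
/na/ — σ1 onset /n/, coda /∅/ ok → licit
/mlek/ — σ1 onset /ml/ (3→4 rises), coda /k/ ok → licit
/sek.li/ — σ1 onset /s/, coda /k/ ok; σ2 onset /l/, coda /∅/ ok → licit
/be.gmik/ — σ1 onset /b/, coda /∅/ ok; σ2 onset /gm/ (1→3 rises), coda /k/ ok → licit
/lo/ — σ1 onset /l/, coda /∅/ ok → licit
/njo.klaj/ — σ1 onset /nj/ (3→5 rises), coda /∅/ ok; σ2 onset /kl/ (1→4 rises), coda /j/ ok → licit
Licit: /na/, /mlek/, /sek.li/, /be.gmik/, /lo/, /njo.klaj/ → 6.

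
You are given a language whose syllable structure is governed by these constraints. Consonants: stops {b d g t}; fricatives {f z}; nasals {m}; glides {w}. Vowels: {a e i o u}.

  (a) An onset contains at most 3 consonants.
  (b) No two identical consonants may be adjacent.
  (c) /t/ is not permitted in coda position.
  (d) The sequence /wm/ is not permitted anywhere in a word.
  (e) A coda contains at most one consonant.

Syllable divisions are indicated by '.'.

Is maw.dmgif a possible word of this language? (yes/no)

yes

maw.dmgif — σ1 onset /m/, coda /w/ ok; σ2 onset /dmg/ (3C), coda /f/ ok → phonotactically legal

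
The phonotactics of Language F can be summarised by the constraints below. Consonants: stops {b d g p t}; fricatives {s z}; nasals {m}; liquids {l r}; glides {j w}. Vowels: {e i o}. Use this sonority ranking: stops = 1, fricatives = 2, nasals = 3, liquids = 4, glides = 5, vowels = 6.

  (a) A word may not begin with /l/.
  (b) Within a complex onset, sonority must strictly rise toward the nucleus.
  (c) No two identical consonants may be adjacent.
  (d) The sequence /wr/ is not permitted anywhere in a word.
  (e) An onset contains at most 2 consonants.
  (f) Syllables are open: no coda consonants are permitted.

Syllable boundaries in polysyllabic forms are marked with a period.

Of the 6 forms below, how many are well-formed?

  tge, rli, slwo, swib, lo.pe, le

0

tge — violates constraint (b): syllable 1 onset /tg/: /t/ (stop, 1) → /g/ (stop, 1) does not rise → ill-formed
rli — violates constraint (b): syllable 1 onset /rl/: /r/ (liquid, 4) → /l/ (liquid, 4) does not rise → ill-formed
slwo — violates constraint (e): syllable 1 onset /slw/ has 3 consonants (> 2) → ill-formed
swib — violates constraint (f): syllable 1 coda /b/ has 1 consonant (> 0) → ill-formed
lo.pe — violates constraint (a): word begins with /l/ → ill-formed
le — violates constraint (a): word begins with /l/ → ill-formed
No form is well-formed → 0.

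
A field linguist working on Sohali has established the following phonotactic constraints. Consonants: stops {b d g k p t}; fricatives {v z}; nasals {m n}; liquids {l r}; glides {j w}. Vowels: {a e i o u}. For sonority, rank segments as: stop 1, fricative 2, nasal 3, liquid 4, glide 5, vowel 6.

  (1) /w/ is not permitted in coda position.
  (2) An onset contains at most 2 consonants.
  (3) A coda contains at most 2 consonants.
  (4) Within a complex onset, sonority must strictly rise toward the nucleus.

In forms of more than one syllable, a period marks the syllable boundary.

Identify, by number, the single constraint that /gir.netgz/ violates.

/gir.netgz/: syllable 2 coda /tgz/ has 3 consonants (> 2).
This is a violation of constraint 3: "A coda contains at most 2 consonants."
The remaining constraints (1, 2, 4) are satisfied.

3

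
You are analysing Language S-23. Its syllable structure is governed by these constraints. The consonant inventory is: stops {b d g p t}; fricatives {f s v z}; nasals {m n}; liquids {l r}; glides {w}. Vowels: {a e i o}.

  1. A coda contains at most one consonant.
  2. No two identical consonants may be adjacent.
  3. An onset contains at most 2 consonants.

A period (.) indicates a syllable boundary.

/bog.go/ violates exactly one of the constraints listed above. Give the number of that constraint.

/bog.go/: adjacent identical consonants /gg/.
This is a violation of constraint 2: "No two identical consonants may be adjacent."
The remaining constraints (1, 3) are satisfied.

2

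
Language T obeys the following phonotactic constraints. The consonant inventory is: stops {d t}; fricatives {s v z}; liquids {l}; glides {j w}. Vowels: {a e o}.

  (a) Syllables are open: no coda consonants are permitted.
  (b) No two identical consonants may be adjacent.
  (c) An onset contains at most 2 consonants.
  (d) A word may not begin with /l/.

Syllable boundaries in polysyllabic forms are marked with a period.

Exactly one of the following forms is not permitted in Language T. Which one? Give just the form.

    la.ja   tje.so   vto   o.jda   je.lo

la.ja — violates constraint (d): word begins with /l/ → not permitted
tje.so — σ1 onset /tj/ (2C), coda /∅/ ok; σ2 onset /s/, coda /∅/ ok → permitted
vto — σ1 onset /vt/ (2C), coda /∅/ ok → permitted
o.jda — σ1 onset /∅/, coda /∅/ ok; σ2 onset /jd/ (2C), coda /∅/ ok → permitted
je.lo — σ1 onset /j/, coda /∅/ ok; σ2 onset /l/, coda /∅/ ok → permitted

la.ja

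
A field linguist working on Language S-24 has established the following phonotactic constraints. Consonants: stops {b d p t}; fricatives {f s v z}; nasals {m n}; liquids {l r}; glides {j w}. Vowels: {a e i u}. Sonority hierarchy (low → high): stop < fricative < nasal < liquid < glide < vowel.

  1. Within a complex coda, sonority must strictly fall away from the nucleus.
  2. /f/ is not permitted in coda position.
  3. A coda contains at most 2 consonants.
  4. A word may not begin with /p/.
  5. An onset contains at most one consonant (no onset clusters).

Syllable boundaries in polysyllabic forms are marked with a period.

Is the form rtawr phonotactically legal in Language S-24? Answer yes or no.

no

rtawr — violates constraint 5: syllable 1 onset /rt/ has 2 consonants (> 1) → phonotactically illegal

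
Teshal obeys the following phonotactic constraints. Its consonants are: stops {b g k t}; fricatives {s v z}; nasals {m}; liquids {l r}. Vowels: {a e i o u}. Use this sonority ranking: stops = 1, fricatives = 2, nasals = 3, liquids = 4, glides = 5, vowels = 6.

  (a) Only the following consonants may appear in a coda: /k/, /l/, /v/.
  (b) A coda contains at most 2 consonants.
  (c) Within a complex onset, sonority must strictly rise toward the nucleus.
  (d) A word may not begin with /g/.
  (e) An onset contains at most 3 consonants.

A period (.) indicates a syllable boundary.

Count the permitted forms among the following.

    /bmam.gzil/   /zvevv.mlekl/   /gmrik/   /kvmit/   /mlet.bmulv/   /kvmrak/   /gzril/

0

/bmam.gzil/ — violates constraint (a): syllable 1 coda contains /m/, which is not a licensed coda consonant → not permitted
/zvevv.mlekl/ — violates constraint (c): syllable 1 onset /zv/: /z/ (fricative, 2) → /v/ (fricative, 2) does not rise → not permitted
/gmrik/ — violates constraint (d): word begins with /g/ → not permitted
/kvmit/ — violates constraint (a): syllable 1 coda contains /t/, which is not a licensed coda consonant → not permitted
/mlet.bmulv/ — violates constraint (a): syllable 1 coda contains /t/, which is not a licensed coda consonant → not permitted
/kvmrak/ — violates constraint (e): syllable 1 onset /kvmr/ has 4 consonants (> 3) → not permitted
/gzril/ — violates constraint (d): word begins with /g/ → not permitted
No form is permitted → 0.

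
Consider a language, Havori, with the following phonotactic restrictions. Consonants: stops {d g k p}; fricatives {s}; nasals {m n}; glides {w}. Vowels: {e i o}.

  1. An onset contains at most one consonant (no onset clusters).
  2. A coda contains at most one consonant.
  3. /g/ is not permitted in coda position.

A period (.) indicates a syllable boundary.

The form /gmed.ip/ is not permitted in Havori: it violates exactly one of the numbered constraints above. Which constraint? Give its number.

/gmed.ip/: syllable 1 onset /gm/ has 2 consonants (> 1).
This is a violation of constraint 1: "An onset contains at most one consonant (no onset clusters)."
The remaining constraints (2, 3) are satisfied.

1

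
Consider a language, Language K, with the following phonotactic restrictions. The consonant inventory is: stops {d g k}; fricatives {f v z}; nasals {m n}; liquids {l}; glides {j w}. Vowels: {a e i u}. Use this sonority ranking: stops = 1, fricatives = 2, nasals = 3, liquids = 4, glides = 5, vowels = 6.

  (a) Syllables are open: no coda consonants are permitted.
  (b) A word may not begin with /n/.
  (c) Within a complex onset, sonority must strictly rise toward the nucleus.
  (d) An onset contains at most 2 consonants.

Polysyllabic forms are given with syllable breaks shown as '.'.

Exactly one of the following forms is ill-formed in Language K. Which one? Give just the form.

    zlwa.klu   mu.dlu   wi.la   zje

zlwa.klu — violates constraint (d): syllable 1 onset /zlw/ has 3 consonants (> 2) → ill-formed
mu.dlu — σ1 onset /m/, coda /∅/ ok; σ2 onset /dl/ (1→4 rises), coda /∅/ ok → well-formed
wi.la — σ1 onset /w/, coda /∅/ ok; σ2 onset /l/, coda /∅/ ok → well-formed
zje — σ1 onset /zj/ (2→5 rises), coda /∅/ ok → well-formed

zlwa.klu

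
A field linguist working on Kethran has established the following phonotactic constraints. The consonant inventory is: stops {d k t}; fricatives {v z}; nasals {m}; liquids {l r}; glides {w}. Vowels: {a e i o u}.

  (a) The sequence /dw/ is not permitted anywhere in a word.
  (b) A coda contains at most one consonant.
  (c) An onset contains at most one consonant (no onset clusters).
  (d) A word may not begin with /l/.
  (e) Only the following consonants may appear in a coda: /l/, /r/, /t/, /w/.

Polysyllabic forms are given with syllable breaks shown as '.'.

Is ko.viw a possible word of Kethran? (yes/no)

ko.viw — σ1 onset /k/, coda /∅/ ok; σ2 onset /v/, coda /w/ ok → well-formed

yes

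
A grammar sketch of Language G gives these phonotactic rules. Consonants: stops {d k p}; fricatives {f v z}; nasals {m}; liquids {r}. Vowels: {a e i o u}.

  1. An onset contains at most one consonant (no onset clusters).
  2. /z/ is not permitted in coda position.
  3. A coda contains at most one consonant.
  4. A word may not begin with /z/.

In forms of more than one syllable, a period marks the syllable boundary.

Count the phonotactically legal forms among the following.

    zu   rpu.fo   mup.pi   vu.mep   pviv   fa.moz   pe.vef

3

zu — violates constraint 4: word begins with /z/ → phonotactically illegal
rpu.fo — violates constraint 1: syllable 1 onset /rp/ has 2 consonants (> 1) → phonotactically illegal
mup.pi — σ1 onset /m/, coda /p/ ok; σ2 onset /p/, coda /∅/ ok → phonotactically legal
vu.mep — σ1 onset /v/, coda /∅/ ok; σ2 onset /m/, coda /p/ ok → phonotactically legal
pviv — violates constraint 1: syllable 1 onset /pv/ has 2 consonants (> 1) → phonotactically illegal
fa.moz — violates constraint 2: syllable 2 coda contains /z/ → phonotactically illegal
pe.vef — σ1 onset /p/, coda /∅/ ok; σ2 onset /v/, coda /f/ ok → phonotactically legal
Phonotactically legal: mup.pi, vu.mep, pe.vef → 3.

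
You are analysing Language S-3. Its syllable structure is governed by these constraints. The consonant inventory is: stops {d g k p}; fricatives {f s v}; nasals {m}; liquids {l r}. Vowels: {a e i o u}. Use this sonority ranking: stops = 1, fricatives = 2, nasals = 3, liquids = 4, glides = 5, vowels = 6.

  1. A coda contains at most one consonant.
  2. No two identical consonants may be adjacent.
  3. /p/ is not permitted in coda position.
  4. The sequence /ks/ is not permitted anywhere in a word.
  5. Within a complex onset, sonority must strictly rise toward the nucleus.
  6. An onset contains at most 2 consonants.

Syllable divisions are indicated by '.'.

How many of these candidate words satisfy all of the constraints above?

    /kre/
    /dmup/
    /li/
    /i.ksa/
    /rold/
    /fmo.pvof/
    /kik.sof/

/kre/ — σ1 onset /kr/ (1→4 rises), coda /∅/ ok → well-formed
/dmup/ — violates constraint 3: syllable 1 coda contains /p/ → ill-formed
/li/ — σ1 onset /l/, coda /∅/ ok → well-formed
/i.ksa/ — violates constraint 4: contains banned sequence /ks/ → ill-formed
/rold/ — violates constraint 1: syllable 1 coda /ld/ has 2 consonants (> 1) → ill-formed
/fmo.pvof/ — σ1 onset /fm/ (2→3 rises), coda /∅/ ok; σ2 onset /pv/ (1→2 rises), coda /f/ ok → well-formed
/kik.sof/ — violates constraint 4: contains banned sequence /ks/ → ill-formed
Well-formed: /kre/, /li/, /fmo.pvof/ → 3.

3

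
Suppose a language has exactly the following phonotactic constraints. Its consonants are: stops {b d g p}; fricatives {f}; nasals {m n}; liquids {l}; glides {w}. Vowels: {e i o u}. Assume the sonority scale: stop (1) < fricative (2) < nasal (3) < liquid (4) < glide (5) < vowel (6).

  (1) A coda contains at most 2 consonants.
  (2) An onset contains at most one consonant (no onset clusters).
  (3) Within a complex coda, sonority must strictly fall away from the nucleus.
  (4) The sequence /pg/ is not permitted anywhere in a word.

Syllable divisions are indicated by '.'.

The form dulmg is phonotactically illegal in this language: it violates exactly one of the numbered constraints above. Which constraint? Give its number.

1

dulmg: syllable 1 coda /lmg/ has 3 consonants (> 2).
This is a violation of constraint 1: "A coda contains at most 2 consonants."
The remaining constraints (2, 3, 4) are satisfied.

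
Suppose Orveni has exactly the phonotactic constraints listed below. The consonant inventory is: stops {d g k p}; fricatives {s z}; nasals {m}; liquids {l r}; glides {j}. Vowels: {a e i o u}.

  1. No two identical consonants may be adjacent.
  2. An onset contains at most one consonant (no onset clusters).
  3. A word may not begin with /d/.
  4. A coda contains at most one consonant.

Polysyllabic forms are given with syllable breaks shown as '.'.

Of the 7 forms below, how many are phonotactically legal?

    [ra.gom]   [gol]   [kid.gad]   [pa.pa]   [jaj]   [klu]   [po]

6

[ra.gom] — σ1 onset /r/, coda /∅/ ok; σ2 onset /g/, coda /m/ ok → phonotactically legal
[gol] — σ1 onset /g/, coda /l/ ok → phonotactically legal
[kid.gad] — σ1 onset /k/, coda /d/ ok; σ2 onset /g/, coda /d/ ok → phonotactically legal
[pa.pa] — σ1 onset /p/, coda /∅/ ok; σ2 onset /p/, coda /∅/ ok → phonotactically legal
[jaj] — σ1 onset /j/, coda /j/ ok → phonotactically legal
[klu] — violates constraint 2: syllable 1 onset /kl/ has 2 consonants (> 1) → phonotactically illegal
[po] — σ1 onset /p/, coda /∅/ ok → phonotactically legal
Phonotactically legal: [ra.gom], [gol], [kid.gad], [pa.pa], [jaj], [po] → 6.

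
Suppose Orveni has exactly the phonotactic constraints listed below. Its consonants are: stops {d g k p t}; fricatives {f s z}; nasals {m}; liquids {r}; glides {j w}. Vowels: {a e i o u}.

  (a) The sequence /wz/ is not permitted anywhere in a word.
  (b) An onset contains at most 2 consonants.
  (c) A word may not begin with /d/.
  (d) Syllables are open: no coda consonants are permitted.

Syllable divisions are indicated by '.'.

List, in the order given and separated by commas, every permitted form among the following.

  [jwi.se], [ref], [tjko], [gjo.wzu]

[jwi.se]

[jwi.se] — σ1 onset /jw/ (2C), coda /∅/ ok; σ2 onset /s/, coda /∅/ ok → permitted
[ref] — violates constraint (d): syllable 1 coda /f/ has 1 consonant (> 0) → not permitted
[tjko] — violates constraint (b): syllable 1 onset /tjk/ has 3 consonants (> 2) → not permitted
[gjo.wzu] — violates constraint (a): contains banned sequence /wz/ → not permitted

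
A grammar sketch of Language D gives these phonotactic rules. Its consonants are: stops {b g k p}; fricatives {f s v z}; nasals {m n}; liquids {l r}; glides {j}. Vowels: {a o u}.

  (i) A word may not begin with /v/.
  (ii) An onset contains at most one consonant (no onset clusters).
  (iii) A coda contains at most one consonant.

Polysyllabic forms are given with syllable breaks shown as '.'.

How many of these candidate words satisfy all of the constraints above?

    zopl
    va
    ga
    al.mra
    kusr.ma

1

zopl — violates constraint (iii): syllable 1 coda /pl/ has 2 consonants (> 1) → illicit
va — violates constraint (i): word begins with /v/ → illicit
ga — σ1 onset /g/, coda /∅/ ok → licit
al.mra — violates constraint (ii): syllable 2 onset /mr/ has 2 consonants (> 1) → illicit
kusr.ma — violates constraint (iii): syllable 1 coda /sr/ has 2 consonants (> 1) → illicit
Licit: ga → 1.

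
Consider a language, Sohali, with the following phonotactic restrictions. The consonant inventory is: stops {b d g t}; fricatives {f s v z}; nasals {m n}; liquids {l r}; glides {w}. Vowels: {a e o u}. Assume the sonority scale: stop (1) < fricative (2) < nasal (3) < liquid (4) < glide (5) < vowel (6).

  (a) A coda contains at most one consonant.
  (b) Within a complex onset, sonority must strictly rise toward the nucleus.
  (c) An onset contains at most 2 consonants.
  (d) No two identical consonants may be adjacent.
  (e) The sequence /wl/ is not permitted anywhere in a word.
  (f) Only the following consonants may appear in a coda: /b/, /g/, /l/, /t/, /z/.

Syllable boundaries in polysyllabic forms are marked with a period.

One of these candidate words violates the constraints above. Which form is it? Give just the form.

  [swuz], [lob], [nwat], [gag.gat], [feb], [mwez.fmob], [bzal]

[gag.gat]

[swuz] — σ1 onset /sw/ (2→5 rises), coda /z/ ok → licit
[lob] — σ1 onset /l/, coda /b/ ok → licit
[nwat] — σ1 onset /nw/ (3→5 rises), coda /t/ ok → licit
[gag.gat] — violates constraint (d): adjacent identical consonants /gg/ → illicit
[feb] — σ1 onset /f/, coda /b/ ok → licit
[mwez.fmob] — σ1 onset /mw/ (3→5 rises), coda /z/ ok; σ2 onset /fm/ (2→3 rises), coda /b/ ok → licit
[bzal] — σ1 onset /bz/ (1→2 rises), coda /l/ ok → licit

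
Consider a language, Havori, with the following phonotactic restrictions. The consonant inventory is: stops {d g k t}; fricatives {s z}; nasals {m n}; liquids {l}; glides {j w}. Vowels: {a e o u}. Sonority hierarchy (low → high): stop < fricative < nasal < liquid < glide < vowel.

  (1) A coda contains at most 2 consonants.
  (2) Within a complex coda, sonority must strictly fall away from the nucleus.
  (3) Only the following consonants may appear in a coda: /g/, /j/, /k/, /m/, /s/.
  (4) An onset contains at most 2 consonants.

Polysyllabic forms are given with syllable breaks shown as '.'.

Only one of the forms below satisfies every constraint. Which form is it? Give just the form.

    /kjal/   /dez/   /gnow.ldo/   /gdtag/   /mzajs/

/kjal/ — violates constraint 3: syllable 1 coda contains /l/, which is not a licensed coda consonant → phonotactically illegal
/dez/ — violates constraint 3: syllable 1 coda contains /z/, which is not a licensed coda consonant → phonotactically illegal
/gnow.ldo/ — violates constraint 3: syllable 1 coda contains /w/, which is not a licensed coda consonant → phonotactically illegal
/gdtag/ — violates constraint 4: syllable 1 onset /gdt/ has 3 consonants (> 2) → phonotactically illegal
/mzajs/ — σ1 onset /mz/ (2C), coda /js/ (5→2 falls) ok → phonotactically legal

/mzajs/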